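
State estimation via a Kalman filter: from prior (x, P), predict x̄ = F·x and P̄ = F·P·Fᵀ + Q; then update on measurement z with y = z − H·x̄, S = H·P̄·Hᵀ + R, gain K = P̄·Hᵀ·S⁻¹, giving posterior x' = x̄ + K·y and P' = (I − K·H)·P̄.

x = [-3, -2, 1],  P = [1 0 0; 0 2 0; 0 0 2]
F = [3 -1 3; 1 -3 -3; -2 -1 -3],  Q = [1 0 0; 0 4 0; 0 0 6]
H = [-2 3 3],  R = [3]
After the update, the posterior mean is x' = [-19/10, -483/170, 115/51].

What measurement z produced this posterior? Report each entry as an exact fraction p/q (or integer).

z = [2]

x̄ = F·x = [-4, 0, 5]
P̄ = F·P·Fᵀ + Q = [30 -9 -22; -9 41 22; -22 22 30]
S = H·P̄·Hᵀ + R = [1530]
K = P̄·Hᵀ·S⁻¹ = [-1/10; 23/170; 20/153]
x' − x̄ = [21/10, -483/170, -140/51] = K·y
y = (KᵀK)⁻¹·Kᵀ·(x' − x̄) = [-21]
z = y + H·x̄ = [-21] + [23] = [2]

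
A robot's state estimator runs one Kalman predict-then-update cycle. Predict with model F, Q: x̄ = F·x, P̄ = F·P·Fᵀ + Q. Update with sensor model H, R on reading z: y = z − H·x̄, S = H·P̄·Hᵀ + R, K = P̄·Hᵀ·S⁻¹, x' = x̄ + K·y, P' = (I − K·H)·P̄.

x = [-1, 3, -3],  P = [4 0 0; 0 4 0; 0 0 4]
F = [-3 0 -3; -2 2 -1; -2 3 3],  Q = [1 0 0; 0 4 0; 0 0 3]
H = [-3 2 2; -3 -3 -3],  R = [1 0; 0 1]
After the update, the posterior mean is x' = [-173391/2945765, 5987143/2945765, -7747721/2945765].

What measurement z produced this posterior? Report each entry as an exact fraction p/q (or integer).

z = [-1, 2]

x̄ = F·x = [12, 11, 2]
P̄ = F·P·Fᵀ + Q = [73 36 -12; 36 40 28; -12 28 91]
S = H·P̄·Hᵀ + R = [1118 -393; -393 2773]
K = P̄·Hᵀ·S⁻¹ = [-588546/2945765 -392541/2945765; -44972/2945765 -337812/2945765; 633649/2945765 -251196/2945765]
x' − x̄ = [-35522571/2945765, -26416272/2945765, -13639251/2945765] = K·y
y = (KᵀK)⁻¹·Kᵀ·(x' − x̄) = [9, 77]
z = y + H·x̄ = [9, 77] + [-10, -75] = [-1, 2]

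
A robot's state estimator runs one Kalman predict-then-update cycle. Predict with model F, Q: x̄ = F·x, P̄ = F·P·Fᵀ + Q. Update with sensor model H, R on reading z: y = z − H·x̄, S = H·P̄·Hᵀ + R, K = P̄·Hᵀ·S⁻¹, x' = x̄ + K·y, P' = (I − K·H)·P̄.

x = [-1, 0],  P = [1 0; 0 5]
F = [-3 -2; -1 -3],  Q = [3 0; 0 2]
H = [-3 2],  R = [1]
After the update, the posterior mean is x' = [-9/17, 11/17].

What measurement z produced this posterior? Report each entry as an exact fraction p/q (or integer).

x̄ = F·x = [3, 1]
P̄ = F·P·Fᵀ + Q = [32 33; 33 48]
S = H·P̄·Hᵀ + R = [85]
K = P̄·Hᵀ·S⁻¹ = [-6/17; -3/85]
x' − x̄ = [-60/17, -6/17] = K·y
y = (KᵀK)⁻¹·Kᵀ·(x' − x̄) = [10]
z = y + H·x̄ = [10] + [-7] = [3]

z = [3]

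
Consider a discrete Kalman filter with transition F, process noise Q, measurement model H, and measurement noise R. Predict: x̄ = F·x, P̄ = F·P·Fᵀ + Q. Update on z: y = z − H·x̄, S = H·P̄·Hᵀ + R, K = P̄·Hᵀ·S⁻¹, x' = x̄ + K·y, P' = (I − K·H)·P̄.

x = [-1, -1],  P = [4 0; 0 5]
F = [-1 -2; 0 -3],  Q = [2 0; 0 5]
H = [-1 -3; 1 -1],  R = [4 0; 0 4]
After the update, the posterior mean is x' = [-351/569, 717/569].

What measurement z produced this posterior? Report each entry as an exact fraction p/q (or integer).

x̄ = F·x = [3, 3]
P̄ = F·P·Fᵀ + Q = [26 30; 30 50]
S = H·P̄·Hᵀ + R = [660 64; 64 20]
K = P̄·Hᵀ·S⁻¹ = [-129/569 299/569; -145/569 -105/569]
x' − x̄ = [-2058/569, -990/569] = K·y
y = (KᵀK)⁻¹·Kᵀ·(x' − x̄) = [9, -3]
z = y + H·x̄ = [9, -3] + [-12, 0] = [-3, -3]

z = [-3, -3]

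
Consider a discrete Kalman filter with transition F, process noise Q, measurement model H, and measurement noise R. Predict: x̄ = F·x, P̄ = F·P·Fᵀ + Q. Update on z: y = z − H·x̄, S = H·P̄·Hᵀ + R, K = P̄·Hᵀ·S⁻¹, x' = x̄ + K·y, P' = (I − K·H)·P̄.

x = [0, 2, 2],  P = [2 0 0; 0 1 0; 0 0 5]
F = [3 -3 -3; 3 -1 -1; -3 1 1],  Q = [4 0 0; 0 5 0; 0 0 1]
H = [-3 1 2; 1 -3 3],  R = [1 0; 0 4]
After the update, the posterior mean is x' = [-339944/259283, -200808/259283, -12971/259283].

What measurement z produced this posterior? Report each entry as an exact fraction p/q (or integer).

x̄ = F·x = [-12, -4, 4]
P̄ = F·P·Fᵀ + Q = [76 36 -36; 36 29 -24; -36 -24 25]
S = H·P̄·Hᵀ + R = [934 519; 519 566]
K = P̄·Hᵀ·S⁻¹ = [-76764/259283 6256/259283; -8045/259283 -48969/259283; 18235/259283 34128/259283]
x' − x̄ = [2771452/259283, 836324/259283, -1050103/259283] = K·y
y = (KᵀK)⁻¹·Kᵀ·(x' − x̄) = [-37, -11]
z = y + H·x̄ = [-37, -11] + [40, 12] = [3, 1]

z = [3, 1]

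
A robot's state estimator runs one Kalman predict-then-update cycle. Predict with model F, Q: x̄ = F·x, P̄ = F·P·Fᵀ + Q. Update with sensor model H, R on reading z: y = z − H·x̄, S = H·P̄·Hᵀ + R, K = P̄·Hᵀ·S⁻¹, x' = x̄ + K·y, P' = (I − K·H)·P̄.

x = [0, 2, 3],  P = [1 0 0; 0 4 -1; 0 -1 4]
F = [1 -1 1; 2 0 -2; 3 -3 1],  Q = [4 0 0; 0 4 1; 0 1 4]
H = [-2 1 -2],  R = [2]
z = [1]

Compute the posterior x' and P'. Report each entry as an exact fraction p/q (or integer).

x' = [157/283, -1617/283, -2211/566]
P' = [717/283 4/283 -673/283; 4/283 5334/283 2636/283; -673/283 2636/283 4153/566]

x̄ = F·x = [1, -6, -3]
P̄ = F·P·Fᵀ + Q = [15 -8 23; -8 24 -7; 23 -7 59]
y = z − H·x̄ = [3]
S = H·P̄·Hᵀ + R = [566]
K = P̄·Hᵀ·S⁻¹ = [-42/283; 27/283; -171/566]
x' = x̄ + K·y = [157/283, -1617/283, -2211/566]
P' = (I − K·H)·P̄ = [717/283 4/283 -673/283; 4/283 5334/283 2636/283; -673/283 2636/283 4153/566]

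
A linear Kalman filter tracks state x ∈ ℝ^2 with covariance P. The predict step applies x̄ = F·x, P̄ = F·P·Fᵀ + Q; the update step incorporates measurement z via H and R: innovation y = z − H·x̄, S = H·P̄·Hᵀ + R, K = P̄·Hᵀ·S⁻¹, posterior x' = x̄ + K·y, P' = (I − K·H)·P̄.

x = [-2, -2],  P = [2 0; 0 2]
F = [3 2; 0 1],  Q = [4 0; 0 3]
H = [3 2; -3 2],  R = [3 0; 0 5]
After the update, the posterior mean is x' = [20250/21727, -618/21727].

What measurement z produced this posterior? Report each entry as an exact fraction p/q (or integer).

z = [3, -3]

x̄ = F·x = [-10, -2]
P̄ = F·P·Fᵀ + Q = [30 4; 4 5]
S = H·P̄·Hᵀ + R = [341 -250; -250 247]
K = P̄·Hᵀ·S⁻¹ = [3706/21727 -3462/21727; 4934/21727 4818/21727]
x' − x̄ = [237520/21727, 42836/21727] = K·y
y = (KᵀK)⁻¹·Kᵀ·(x' − x̄) = [37, -29]
z = y + H·x̄ = [37, -29] + [-34, 26] = [3, -3]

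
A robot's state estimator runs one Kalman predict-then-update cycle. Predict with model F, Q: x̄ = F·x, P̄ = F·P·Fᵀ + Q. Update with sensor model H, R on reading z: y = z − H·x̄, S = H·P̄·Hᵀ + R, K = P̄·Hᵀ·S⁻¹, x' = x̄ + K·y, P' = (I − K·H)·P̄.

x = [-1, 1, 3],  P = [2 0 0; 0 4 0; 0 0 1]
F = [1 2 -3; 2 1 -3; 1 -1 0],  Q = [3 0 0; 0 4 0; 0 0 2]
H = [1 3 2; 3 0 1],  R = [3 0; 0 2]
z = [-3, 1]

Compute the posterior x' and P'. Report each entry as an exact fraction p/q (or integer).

x' = [24601/31639, -13459/31639, -43598/31639]
P' = [25158/31639 23862/31639 -50604/31639; 23862/31639 46711/31639 -70770/31639; -50604/31639 -70770/31639 138912/31639]

x̄ = F·x = [-8, -10, -2]
P̄ = F·P·Fᵀ + Q = [30 21 -6; 21 25 0; -6 0 8]
y = z − H·x̄ = [39, 27]
S = H·P̄·Hᵀ + R = [392 253; 253 244]
K = P̄·Hᵀ·S⁻¹ = [-1488/31639 12435/31639; 7485/31639 408/31639; 4970/31639 -6450/31639]
x' = x̄ + K·y = [24601/31639, -13459/31639, -43598/31639]
P' = (I − K·H)·P̄ = [25158/31639 23862/31639 -50604/31639; 23862/31639 46711/31639 -70770/31639; -50604/31639 -70770/31639 138912/31639]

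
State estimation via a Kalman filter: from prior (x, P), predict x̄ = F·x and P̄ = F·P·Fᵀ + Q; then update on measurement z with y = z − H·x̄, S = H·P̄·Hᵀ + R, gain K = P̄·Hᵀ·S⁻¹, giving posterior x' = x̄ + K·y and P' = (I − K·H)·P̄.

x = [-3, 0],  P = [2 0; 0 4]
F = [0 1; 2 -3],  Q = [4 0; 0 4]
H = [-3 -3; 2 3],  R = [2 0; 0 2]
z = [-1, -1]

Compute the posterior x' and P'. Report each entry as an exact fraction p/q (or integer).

x' = [796/845, -684/845]
P' = [2168/845 -1812/845; -1812/845 1608/845]

x̄ = F·x = [0, -6]
P̄ = F·P·Fᵀ + Q = [8 -12; -12 48]
y = z − H·x̄ = [-19, 17]
S = H·P̄·Hᵀ + R = [290 -300; -300 322]
K = P̄·Hᵀ·S⁻¹ = [-534/845 -110/169; 306/845 120/169]
x' = x̄ + K·y = [796/845, -684/845]
P' = (I − K·H)·P̄ = [2168/845 -1812/845; -1812/845 1608/845]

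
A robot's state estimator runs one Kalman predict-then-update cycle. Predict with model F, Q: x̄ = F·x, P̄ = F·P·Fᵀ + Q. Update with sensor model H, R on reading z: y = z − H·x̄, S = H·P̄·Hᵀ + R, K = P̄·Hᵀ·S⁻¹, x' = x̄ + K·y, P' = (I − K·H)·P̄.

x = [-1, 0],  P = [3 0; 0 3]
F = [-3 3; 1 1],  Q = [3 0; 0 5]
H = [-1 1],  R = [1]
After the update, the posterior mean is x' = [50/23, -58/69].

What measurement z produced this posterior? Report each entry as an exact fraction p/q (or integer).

z = [-3]

x̄ = F·x = [3, -1]
P̄ = F·P·Fᵀ + Q = [57 0; 0 11]
S = H·P̄·Hᵀ + R = [69]
K = P̄·Hᵀ·S⁻¹ = [-19/23; 11/69]
x' − x̄ = [-19/23, 11/69] = K·y
y = (KᵀK)⁻¹·Kᵀ·(x' − x̄) = [1]
z = y + H·x̄ = [1] + [-4] = [-3]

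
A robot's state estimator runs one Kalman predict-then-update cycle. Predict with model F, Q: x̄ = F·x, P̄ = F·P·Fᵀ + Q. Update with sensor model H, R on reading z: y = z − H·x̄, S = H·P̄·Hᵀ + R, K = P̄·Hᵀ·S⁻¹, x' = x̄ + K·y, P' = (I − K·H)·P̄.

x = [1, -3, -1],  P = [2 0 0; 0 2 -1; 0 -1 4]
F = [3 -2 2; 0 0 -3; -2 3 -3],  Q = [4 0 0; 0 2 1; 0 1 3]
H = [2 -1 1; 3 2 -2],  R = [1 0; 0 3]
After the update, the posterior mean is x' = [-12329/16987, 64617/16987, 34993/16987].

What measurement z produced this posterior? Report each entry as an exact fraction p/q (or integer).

x̄ = F·x = [7, 3, -8]
P̄ = F·P·Fᵀ + Q = [54 -30 -60; -30 38 46; -60 46 83]
S = H·P̄·Hᵀ + R = [126 296; 296 965]
K = P̄·Hᵀ·S⁻¹ = [4779/16987 2442/16987; -9402/16987 1018/16987; -4911/33974 -3718/16987]
x' − x̄ = [-131238/16987, 13656/16987, 170889/16987] = K·y
y = (KᵀK)⁻¹·Kᵀ·(x' − x̄) = [-6, -42]
z = y + H·x̄ = [-6, -42] + [3, 43] = [-3, 1]

z = [-3, 1]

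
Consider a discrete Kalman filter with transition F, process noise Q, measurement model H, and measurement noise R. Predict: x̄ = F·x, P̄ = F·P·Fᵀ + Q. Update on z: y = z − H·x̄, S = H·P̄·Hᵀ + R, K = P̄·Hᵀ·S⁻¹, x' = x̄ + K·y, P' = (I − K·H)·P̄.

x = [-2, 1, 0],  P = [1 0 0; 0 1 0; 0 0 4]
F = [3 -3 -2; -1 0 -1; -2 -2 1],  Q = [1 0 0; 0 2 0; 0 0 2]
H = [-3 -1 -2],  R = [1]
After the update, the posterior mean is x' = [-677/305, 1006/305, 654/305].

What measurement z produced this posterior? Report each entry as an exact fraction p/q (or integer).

z = [-1]

x̄ = F·x = [-9, 2, 2]
P̄ = F·P·Fᵀ + Q = [35 5 -8; 5 7 -2; -8 -2 14]
S = H·P̄·Hᵀ + R = [305]
K = P̄·Hᵀ·S⁻¹ = [-94/305; -18/305; -2/305]
x' − x̄ = [2068/305, 396/305, 44/305] = K·y
y = (KᵀK)⁻¹·Kᵀ·(x' − x̄) = [-22]
z = y + H·x̄ = [-22] + [21] = [-1]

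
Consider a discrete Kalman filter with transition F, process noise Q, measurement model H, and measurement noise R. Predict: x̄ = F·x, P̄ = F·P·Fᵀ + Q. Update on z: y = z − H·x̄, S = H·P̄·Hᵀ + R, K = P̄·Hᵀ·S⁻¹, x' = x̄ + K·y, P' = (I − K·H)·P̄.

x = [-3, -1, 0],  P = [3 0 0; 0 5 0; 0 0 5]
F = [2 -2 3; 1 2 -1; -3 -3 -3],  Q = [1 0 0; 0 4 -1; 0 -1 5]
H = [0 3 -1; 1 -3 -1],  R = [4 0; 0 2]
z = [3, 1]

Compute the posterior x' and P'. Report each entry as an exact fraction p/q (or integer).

x' = [-8564/4355, -97/3484, -9851/3484]
P' = [41286/4355 5191/3484 14961/3484; 5191/3484 5563/13936 7053/13936; 14961/3484 7053/13936 47531/13936]

x̄ = F·x = [-4, -5, 12]
P̄ = F·P·Fᵀ + Q = [78 -29 -33; -29 32 -25; -33 -25 122]
y = z − H·x̄ = [30, 2]
S = H·P̄·Hᵀ + R = [564 -220; -220 580]
K = P̄·Hᵀ·S⁻¹ = [153/3484 6237/17420; 2409/13936 -1489/13936; -6593/13936 -4423/13936]
x' = x̄ + K·y = [-8564/4355, -97/3484, -9851/3484]
P' = (I − K·H)·P̄ = [41286/4355 5191/3484 14961/3484; 5191/3484 5563/13936 7053/13936; 14961/3484 7053/13936 47531/13936]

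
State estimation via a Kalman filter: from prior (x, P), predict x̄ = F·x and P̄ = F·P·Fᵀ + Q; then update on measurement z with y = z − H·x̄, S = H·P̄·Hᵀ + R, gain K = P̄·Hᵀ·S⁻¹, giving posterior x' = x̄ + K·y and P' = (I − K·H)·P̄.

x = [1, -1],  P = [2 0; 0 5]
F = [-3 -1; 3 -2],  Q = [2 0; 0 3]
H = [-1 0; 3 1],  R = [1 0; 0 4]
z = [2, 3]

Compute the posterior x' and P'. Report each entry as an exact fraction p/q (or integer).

x̄ = F·x = [-2, 5]
P̄ = F·P·Fᵀ + Q = [25 -8; -8 41]
y = z − H·x̄ = [0, 4]
S = H·P̄·Hᵀ + R = [26 -67; -67 222]
K = P̄·Hᵀ·S⁻¹ = [-1061/1283 67/1283; 2915/1283 978/1283]
x' = x̄ + K·y = [-2298/1283, 10327/1283]
P' = (I − K·H)·P̄ = [1061/1283 -2915/1283; -2915/1283 12657/1283]

x' = [-2298/1283, 10327/1283]
P' = [1061/1283 -2915/1283; -2915/1283 12657/1283]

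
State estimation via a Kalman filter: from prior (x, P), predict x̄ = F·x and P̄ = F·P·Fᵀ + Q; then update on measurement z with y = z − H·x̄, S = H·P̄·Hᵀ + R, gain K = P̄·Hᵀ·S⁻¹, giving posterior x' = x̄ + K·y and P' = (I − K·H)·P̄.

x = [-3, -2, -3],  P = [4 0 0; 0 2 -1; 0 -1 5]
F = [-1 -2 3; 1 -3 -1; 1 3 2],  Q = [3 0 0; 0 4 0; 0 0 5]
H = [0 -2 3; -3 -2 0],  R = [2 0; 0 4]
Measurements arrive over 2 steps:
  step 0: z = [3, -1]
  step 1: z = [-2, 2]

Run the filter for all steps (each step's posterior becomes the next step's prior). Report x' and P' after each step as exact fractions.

step 0: x̄ = F·x = [-2, 6, -15]
step 0: P̄ = F·P·Fᵀ + Q = [72 0 9; 0 25 -15; 9 -15 35]
step 0: y = z − H·x̄ = [60, 5]
step 0: S = H·P̄·Hᵀ + R = [597 109; 109 752]
step 0: K = P̄·Hᵀ·S⁻¹ = [43848/437063 -131895/437063; -65990/437063 -19495/437063; 101193/437063 -12924/437063]
step 0: x' = x̄ + K·y = [1097279/437063, -1434497/437063, -548985/437063]
step 0: P' = (I − K·H)·P̄ = [1795320/437063 -2429190/437063 -1590228/437063; -2429190/437063 3682775/437063 2411190/437063; -1590228/437063 2411190/437063 1674922/437063]
step 1: x̄ = F·x = [124760/437063, 5949755/437063, -4304182/437063]
step 1: P̄ = F·P·Fᵀ + Q = [3802235/437063 -10391868/437063 8769234/437063; -10391868/437063 70586205/437063 -57990437/437063; 8769234/437063 -57990437/437063 51823526/437063]
step 1: y = z − H·x̄ = [23937930/437063, 13147916/437063]
step 1: S = H·P̄·Hᵀ + R = [1445515924/437063 489013128/437063; 489013128/437063 193610771/437063]
step 1: K = P̄·Hᵀ·S⁻¹ = [1036902771/9319849354 -1083789267/4659924677; -16531567821/93198493540 -2798634228/23299623385; 4979011363/23299623385 -1784253964/23299623385]
step 1: x' = x̄ + K·y = [-2877262699/4659924677, 13261084403/46599246770, -10428280008/23299623385]
step 1: P' = (I − K·H)·P̄ = [7930739921/4659924677 -19457062695/9319849354 -6140053308/4659924677; -19457062695/9319849354 314245014249/93198493540 49618907738/23299623385; -6140053308/4659924677 49618907738/23299623385 36398612734/23299623385]

step 0: x' = [1097279/437063, -1434497/437063, -548985/437063], P' = [1795320/437063 -2429190/437063 -1590228/437063; -2429190/437063 3682775/437063 2411190/437063; -1590228/437063 2411190/437063 1674922/437063]
step 1: x' = [-2877262699/4659924677, 13261084403/46599246770, -10428280008/23299623385], P' = [7930739921/4659924677 -19457062695/9319849354 -6140053308/4659924677; -19457062695/9319849354 314245014249/93198493540 49618907738/23299623385; -6140053308/4659924677 49618907738/23299623385 36398612734/23299623385]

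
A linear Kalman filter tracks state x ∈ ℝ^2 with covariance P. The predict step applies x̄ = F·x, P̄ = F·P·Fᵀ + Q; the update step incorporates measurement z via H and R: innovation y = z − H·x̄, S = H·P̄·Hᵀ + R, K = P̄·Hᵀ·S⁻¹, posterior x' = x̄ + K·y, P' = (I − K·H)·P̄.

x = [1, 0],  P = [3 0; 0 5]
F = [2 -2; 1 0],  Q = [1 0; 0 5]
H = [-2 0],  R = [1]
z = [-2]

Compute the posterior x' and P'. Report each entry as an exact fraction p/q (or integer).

x' = [134/133, 109/133]
P' = [33/133 6/133; 6/133 920/133]

x̄ = F·x = [2, 1]
P̄ = F·P·Fᵀ + Q = [33 6; 6 8]
y = z − H·x̄ = [2]
S = H·P̄·Hᵀ + R = [133]
K = P̄·Hᵀ·S⁻¹ = [-66/133; -12/133]
x' = x̄ + K·y = [134/133, 109/133]
P' = (I − K·H)·P̄ = [33/133 6/133; 6/133 920/133]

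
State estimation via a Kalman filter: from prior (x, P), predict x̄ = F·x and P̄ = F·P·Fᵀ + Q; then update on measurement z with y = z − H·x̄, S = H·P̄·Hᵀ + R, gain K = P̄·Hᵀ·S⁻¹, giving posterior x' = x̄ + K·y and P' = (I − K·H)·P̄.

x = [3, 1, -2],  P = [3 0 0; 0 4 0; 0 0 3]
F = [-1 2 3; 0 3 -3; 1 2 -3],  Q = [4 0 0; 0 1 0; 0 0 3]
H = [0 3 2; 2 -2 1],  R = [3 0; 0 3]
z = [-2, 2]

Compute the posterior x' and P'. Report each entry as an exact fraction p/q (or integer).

x̄ = F·x = [-7, 9, 11]
P̄ = F·P·Fᵀ + Q = [50 -3 -14; -3 64 51; -14 51 49]
y = z − H·x̄ = [-51, 23]
S = H·P̄·Hᵀ + R = [1387 -411; -411 272]
K = P̄·Hᵀ·S⁻¹ = [27748/208343 112397/208343; 45855/208343 5713/208343; 34981/208343 -9186/208343]
x' = x̄ + K·y = [-288418/208343, -332119/208343, 296464/208343]
P' = (I − K·H)·P̄ = [1103302/208343 546010/208343 -777393/208343; 546010/208343 326761/208343 -421359/208343; -777393/208343 -421359/208343 684510/208343]

x' = [-288418/208343, -332119/208343, 296464/208343]
P' = [1103302/208343 546010/208343 -777393/208343; 546010/208343 326761/208343 -421359/208343; -777393/208343 -421359/208343 684510/208343]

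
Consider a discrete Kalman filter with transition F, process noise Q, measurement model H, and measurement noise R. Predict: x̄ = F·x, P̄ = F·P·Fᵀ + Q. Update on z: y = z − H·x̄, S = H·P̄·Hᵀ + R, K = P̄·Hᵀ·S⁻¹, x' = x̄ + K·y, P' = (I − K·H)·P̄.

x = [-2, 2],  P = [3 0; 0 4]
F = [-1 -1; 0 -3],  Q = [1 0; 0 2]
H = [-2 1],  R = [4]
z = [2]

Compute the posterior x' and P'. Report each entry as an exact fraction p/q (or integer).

x̄ = F·x = [0, -6]
P̄ = F·P·Fᵀ + Q = [8 12; 12 38]
y = z − H·x̄ = [8]
S = H·P̄·Hᵀ + R = [26]
K = P̄·Hᵀ·S⁻¹ = [-2/13; 7/13]
x' = x̄ + K·y = [-16/13, -22/13]
P' = (I − K·H)·P̄ = [96/13 184/13; 184/13 396/13]

x' = [-16/13, -22/13]
P' = [96/13 184/13; 184/13 396/13]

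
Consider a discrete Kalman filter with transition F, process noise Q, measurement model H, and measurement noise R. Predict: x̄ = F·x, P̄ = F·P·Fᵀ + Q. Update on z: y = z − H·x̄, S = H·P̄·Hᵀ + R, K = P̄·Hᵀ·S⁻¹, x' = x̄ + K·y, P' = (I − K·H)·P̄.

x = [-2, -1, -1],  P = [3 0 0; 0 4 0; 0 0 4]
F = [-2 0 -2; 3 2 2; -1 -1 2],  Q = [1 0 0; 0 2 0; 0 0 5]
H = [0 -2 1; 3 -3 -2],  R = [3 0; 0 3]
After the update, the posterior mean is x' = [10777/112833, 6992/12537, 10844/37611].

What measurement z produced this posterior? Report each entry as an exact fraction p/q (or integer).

x̄ = F·x = [6, -10, 1]
P̄ = F·P·Fᵀ + Q = [29 -34 -10; -34 61 -1; -10 -1 28]
S = H·P̄·Hᵀ + R = [279 483; 483 1645]
K = P̄·Hᵀ·S⁻¹ = [-791/32238 10099/75222; -521/1791 -362/4179; 4259/10746 -4183/25074]
x' − x̄ = [-666221/112833, 132362/12537, -26767/37611] = K·y
y = (KᵀK)⁻¹·Kᵀ·(x' − x̄) = [-22, -48]
z = y + H·x̄ = [-22, -48] + [21, 46] = [-1, -2]

z = [-1, -2]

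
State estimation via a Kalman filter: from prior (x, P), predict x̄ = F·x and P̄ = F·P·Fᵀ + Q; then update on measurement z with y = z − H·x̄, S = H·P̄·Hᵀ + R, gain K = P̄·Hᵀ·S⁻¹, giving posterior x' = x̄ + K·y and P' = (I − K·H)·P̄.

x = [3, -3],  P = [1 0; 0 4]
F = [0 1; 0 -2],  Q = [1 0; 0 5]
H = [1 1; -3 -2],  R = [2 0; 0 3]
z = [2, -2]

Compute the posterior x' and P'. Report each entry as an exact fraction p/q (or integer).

x' = [-29/11, 701/143]
P' = [37/11 -51/11; -51/11 987/143]

x̄ = F·x = [-3, 6]
P̄ = F·P·Fᵀ + Q = [5 -8; -8 21]
y = z − H·x̄ = [-1, 1]
S = H·P̄·Hᵀ + R = [12 -17; -17 36]
K = P̄·Hᵀ·S⁻¹ = [-7/11 -3/11; 162/143 5/143]
x' = x̄ + K·y = [-29/11, 701/143]
P' = (I − K·H)·P̄ = [37/11 -51/11; -51/11 987/143]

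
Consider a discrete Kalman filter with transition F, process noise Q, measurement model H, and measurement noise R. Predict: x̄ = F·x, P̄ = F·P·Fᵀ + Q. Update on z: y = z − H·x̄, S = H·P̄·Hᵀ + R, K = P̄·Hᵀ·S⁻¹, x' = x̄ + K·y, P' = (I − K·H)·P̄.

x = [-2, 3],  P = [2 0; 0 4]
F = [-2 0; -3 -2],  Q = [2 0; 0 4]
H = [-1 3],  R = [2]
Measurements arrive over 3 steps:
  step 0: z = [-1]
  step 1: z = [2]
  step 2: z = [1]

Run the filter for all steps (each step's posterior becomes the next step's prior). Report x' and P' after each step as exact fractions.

step 0: x' = [201/47, 51/47], P' = [1072/141 122/47; 122/47 52/47]
step 1: x' = [-36745/47264, 8727/23632], P' = [117899/23632 21243/11816; 21243/11816 5115/5908]
step 2: x' = [12442153/11027715, 523891/735181], P' = [53166062/11027715 1275386/735181; 1275386/735181 619108/735181]

step 0: x̄ = F·x = [4, 0]
step 0: P̄ = F·P·Fᵀ + Q = [10 12; 12 38]
step 0: y = z − H·x̄ = [3]
step 0: S = H·P̄·Hᵀ + R = [282]
step 0: K = P̄·Hᵀ·S⁻¹ = [13/141; 17/47]
step 0: x' = x̄ + K·y = [201/47, 51/47]
step 0: P' = (I − K·H)·P̄ = [1072/141 122/47; 122/47 52/47]
step 1: x̄ = F·x = [-402/47, -15]
step 1: P̄ = F·P·Fᵀ + Q = [4570/141 56; 56 108]
step 1: y = z − H·x̄ = [1807/47]
step 1: S = H·P̄·Hᵀ + R = [94528/141]
step 1: K = P̄·Hᵀ·S⁻¹ = [9559/47264; 9447/23632]
step 1: x' = x̄ + K·y = [-36745/47264, 8727/23632]
step 1: P' = (I − K·H)·P̄ = [117899/23632 21243/11816; 21243/11816 5115/5908]
step 2: x̄ = F·x = [36745/23632, 51/32]
step 2: P̄ = F·P·Fᵀ + Q = [129715/5908 297/8; 297/8 1183/16]
step 2: y = z − H·x̄ = [-105227/47264]
step 2: S = H·P̄·Hᵀ + R = [11027715/23632]
step 2: K = P̄·Hᵀ·S⁻¹ = [2113154/11027715; 290969/735181]
step 2: x' = x̄ + K·y = [12442153/11027715, 523891/735181]
step 2: P' = (I − K·H)·P̄ = [53166062/11027715 1275386/735181; 1275386/735181 619108/735181]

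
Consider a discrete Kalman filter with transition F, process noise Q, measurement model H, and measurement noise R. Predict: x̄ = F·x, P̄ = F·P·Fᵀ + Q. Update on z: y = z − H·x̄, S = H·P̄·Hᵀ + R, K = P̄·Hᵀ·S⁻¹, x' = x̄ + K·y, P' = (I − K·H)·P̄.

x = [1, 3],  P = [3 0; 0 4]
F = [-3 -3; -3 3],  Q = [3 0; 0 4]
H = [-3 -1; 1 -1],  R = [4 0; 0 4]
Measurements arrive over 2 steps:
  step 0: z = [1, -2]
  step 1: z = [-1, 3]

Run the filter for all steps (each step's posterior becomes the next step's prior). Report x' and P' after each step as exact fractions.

step 0: x̄ = F·x = [-12, 6]
step 0: P̄ = F·P·Fᵀ + Q = [66 -9; -9 67]
step 0: y = z − H·x̄ = [-29, 16]
step 0: S = H·P̄·Hᵀ + R = [611 -149; -149 155]
step 0: K = P̄·Hᵀ·S⁻¹ = [-755/3021 736/3021; -4381/18126 -13099/18126]
step 0: x' = x̄ + K·y = [-2581/3021, 26221/18126]
step 0: P' = (I − K·H)·P̄ = [497/1007 -1453/3021; -1453/3021 21839/9063]
step 1: x̄ = F·x = [-565/318, 41707/6042]
step 1: P̄ = F·P·Fᵀ + Q = [1085/53 -914/53; -914/53 39058/1007]
step 1: y = z − H·x̄ = [1730/3021, 35284/3021]
step 1: S = H·P̄·Hᵀ + R = [124425/1007 -57519/1007; -57519/1007 98433/1007]
step 1: K = P̄·Hᵀ·S⁻¹ = [-60509/246582 949/3914; -27059/123291 -12355/17613]
step 1: x' = x̄ + K·y = [676579/739746, -1047269/739746]
step 1: P' = (I − K·H)·P̄ = [60148/123291 -59426/123291; -59426/123291 286514/123291]

step 0: x' = [-2581/3021, 26221/18126], P' = [497/1007 -1453/3021; -1453/3021 21839/9063]
step 1: x' = [676579/739746, -1047269/739746], P' = [60148/123291 -59426/123291; -59426/123291 286514/123291]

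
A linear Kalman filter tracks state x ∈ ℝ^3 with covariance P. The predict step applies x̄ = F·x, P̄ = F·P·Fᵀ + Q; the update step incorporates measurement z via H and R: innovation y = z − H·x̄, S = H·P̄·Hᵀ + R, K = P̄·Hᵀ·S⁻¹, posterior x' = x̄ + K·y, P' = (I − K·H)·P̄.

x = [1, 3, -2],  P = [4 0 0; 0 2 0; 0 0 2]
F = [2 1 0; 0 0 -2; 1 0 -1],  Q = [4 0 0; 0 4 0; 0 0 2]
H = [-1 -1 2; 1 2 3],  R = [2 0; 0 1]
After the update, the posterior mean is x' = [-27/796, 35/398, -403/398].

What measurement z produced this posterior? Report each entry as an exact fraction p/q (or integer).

z = [-2, -3]

x̄ = F·x = [5, 4, 3]
P̄ = F·P·Fᵀ + Q = [22 0 8; 0 12 4; 8 4 8]
S = H·P̄·Hᵀ + R = [20 -2; -2 239]
K = P̄·Hᵀ·S⁻¹ = [-671/2388 227/1194; -221/1194 89/597; 259/1194 101/597]
x' − x̄ = [-4007/796, -1557/398, -1597/398] = K·y
y = (KᵀK)⁻¹·Kᵀ·(x' − x̄) = [1, -25]
z = y + H·x̄ = [1, -25] + [-3, 22] = [-2, -3]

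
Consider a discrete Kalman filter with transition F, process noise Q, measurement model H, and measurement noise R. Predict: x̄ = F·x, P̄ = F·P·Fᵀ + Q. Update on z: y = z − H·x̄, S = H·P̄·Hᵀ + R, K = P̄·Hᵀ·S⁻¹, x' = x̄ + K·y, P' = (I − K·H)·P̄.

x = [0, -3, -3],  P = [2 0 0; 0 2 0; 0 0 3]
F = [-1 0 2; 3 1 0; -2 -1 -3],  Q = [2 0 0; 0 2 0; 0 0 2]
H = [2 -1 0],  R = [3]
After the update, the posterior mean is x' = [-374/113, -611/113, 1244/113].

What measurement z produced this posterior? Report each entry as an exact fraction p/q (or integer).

x̄ = F·x = [-6, -3, 12]
P̄ = F·P·Fᵀ + Q = [16 -6 -14; -6 22 -14; -14 -14 39]
S = H·P̄·Hᵀ + R = [113]
K = P̄·Hᵀ·S⁻¹ = [38/113; -34/113; -14/113]
x' − x̄ = [304/113, -272/113, -112/113] = K·y
y = (KᵀK)⁻¹·Kᵀ·(x' − x̄) = [8]
z = y + H·x̄ = [8] + [-9] = [-1]

z = [-1]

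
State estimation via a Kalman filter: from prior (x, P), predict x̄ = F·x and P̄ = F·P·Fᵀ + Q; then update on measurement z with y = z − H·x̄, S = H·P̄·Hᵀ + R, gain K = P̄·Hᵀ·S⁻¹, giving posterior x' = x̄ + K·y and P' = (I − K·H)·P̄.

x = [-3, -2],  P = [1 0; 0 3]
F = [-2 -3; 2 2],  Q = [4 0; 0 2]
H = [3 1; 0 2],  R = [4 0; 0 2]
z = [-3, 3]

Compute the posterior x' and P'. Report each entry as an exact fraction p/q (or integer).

x' = [-4185/2977, 3500/2977]
P' = [1454/2977 -526/2977; -526/2977 1386/2977]

x̄ = F·x = [12, -10]
P̄ = F·P·Fᵀ + Q = [35 -22; -22 18]
y = z − H·x̄ = [-29, 23]
S = H·P̄·Hᵀ + R = [205 -96; -96 74]
K = P̄·Hᵀ·S⁻¹ = [959/2977 -526/2977; -48/2977 1386/2977]
x' = x̄ + K·y = [-4185/2977, 3500/2977]
P' = (I − K·H)·P̄ = [1454/2977 -526/2977; -526/2977 1386/2977]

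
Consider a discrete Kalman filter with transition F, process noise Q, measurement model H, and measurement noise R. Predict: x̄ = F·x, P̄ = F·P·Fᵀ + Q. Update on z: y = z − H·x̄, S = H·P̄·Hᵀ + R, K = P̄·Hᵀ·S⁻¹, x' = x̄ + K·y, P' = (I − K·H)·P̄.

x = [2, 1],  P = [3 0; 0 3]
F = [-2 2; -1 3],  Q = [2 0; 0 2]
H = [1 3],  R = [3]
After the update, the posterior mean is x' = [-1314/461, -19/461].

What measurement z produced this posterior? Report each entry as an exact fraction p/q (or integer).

x̄ = F·x = [-2, 1]
P̄ = F·P·Fᵀ + Q = [26 24; 24 32]
S = H·P̄·Hᵀ + R = [461]
K = P̄·Hᵀ·S⁻¹ = [98/461; 120/461]
x' − x̄ = [-392/461, -480/461] = K·y
y = (KᵀK)⁻¹·Kᵀ·(x' − x̄) = [-4]
z = y + H·x̄ = [-4] + [1] = [-3]

z = [-3]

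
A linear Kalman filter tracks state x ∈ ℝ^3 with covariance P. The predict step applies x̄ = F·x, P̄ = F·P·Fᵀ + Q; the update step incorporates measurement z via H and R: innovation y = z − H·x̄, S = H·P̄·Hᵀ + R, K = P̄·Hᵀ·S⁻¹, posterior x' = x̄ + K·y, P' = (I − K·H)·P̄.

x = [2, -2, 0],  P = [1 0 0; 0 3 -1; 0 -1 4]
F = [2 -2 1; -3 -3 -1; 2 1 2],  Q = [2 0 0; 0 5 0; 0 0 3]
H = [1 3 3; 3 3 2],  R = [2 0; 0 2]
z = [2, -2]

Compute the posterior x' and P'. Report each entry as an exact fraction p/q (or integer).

x' = [6658/6719, -31192/6719, 31940/6719]
P' = [29903/6719 -63289/6719 52276/6719; -63289/6719 450119/20157 -387098/20157; 52276/6719 -387098/20157 340280/20157]

x̄ = F·x = [8, 0, 2]
P̄ = F·P·Fᵀ + Q = [26 9 9; 9 39 -16; 9 -16 22]
y = z − H·x̄ = [-12, -30]
S = H·P̄·Hᵀ + R = [397 528; 528 753]
K = P̄·Hᵀ·S⁻¹ = [-1568/6719 2197/6719; -134/6719 3280/20157; 2729/6719 -5125/20157]
x' = x̄ + K·y = [6658/6719, -31192/6719, 31940/6719]
P' = (I − K·H)·P̄ = [29903/6719 -63289/6719 52276/6719; -63289/6719 450119/20157 -387098/20157; 52276/6719 -387098/20157 340280/20157]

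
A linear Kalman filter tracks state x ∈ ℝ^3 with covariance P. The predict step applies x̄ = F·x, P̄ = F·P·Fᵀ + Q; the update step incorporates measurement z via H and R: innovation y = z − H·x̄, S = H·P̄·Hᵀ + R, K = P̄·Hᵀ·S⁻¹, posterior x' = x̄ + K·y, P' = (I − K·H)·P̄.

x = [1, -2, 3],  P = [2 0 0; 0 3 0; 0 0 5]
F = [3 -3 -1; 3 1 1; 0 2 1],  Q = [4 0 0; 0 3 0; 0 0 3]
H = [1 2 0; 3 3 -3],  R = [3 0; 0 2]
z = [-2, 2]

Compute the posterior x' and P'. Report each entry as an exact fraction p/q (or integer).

x̄ = F·x = [6, 4, -1]
P̄ = F·P·Fᵀ + Q = [54 4 -23; 4 29 11; -23 11 20]
y = z − H·x̄ = [-16, -31]
S = H·P̄·Hᵀ + R = [189 375; 375 1217]
K = P̄·Hᵀ·S⁻¹ = [-15671/89388 7559/29796; 12676/22347 -898/7449; 34783/89388 -5923/29796]
x' = x̄ + K·y = [84077/89388, -29914/22347, -95077/89388]
P' = (I − K·H)·P̄ = [288043/89388 -41882/22347 105397/89388; -41882/22347 39955/22347 -131/22347; 105397/89388 -131/22347 116719/89388]

x' = [84077/89388, -29914/22347, -95077/89388]
P' = [288043/89388 -41882/22347 105397/89388; -41882/22347 39955/22347 -131/22347; 105397/89388 -131/22347 116719/89388]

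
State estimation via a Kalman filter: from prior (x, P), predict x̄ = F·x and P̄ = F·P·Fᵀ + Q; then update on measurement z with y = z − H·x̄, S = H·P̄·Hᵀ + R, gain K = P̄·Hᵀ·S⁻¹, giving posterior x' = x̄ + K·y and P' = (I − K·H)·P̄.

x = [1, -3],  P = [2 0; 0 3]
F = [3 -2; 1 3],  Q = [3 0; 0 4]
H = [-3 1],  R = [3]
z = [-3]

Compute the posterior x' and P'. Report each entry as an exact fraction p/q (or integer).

x' = [31/135, -344/135]
P' = [116/45 311/45; 311/45 956/45]

x̄ = F·x = [9, -8]
P̄ = F·P·Fᵀ + Q = [33 -12; -12 33]
y = z − H·x̄ = [32]
S = H·P̄·Hᵀ + R = [405]
K = P̄·Hᵀ·S⁻¹ = [-37/135; 23/135]
x' = x̄ + K·y = [31/135, -344/135]
P' = (I − K·H)·P̄ = [116/45 311/45; 311/45 956/45]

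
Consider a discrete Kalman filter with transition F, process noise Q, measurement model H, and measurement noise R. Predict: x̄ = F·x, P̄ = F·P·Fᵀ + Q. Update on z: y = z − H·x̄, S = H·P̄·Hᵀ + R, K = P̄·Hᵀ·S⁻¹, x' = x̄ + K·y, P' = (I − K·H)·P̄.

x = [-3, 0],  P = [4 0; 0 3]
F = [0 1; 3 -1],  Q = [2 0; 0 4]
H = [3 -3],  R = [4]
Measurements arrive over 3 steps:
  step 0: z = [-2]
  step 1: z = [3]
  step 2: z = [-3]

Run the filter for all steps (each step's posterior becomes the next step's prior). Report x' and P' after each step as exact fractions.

step 0: x' = [-348/245, -204/245], P' = [937/245 921/245; 921/245 1013/245]
step 1: x' = [-19023/27107, -47694/27107], P' = [164052/27107 165040/27107; 165040/27107 177640/27107]
step 2: x' = [-3177870/1715569, -1439877/1715569], P' = [13456612/1715569 13627864/1715569; 13627864/1715569 14537496/1715569]

step 0: x̄ = F·x = [0, -9]
step 0: P̄ = F·P·Fᵀ + Q = [5 -3; -3 43]
step 0: y = z − H·x̄ = [-29]
step 0: S = H·P̄·Hᵀ + R = [490]
step 0: K = P̄·Hᵀ·S⁻¹ = [12/245; -69/245]
step 0: x' = x̄ + K·y = [-348/245, -204/245]
step 0: P' = (I − K·H)·P̄ = [937/245 921/245; 921/245 1013/245]
step 1: x̄ = F·x = [-204/245, -24/7]
step 1: P̄ = F·P·Fᵀ + Q = [1503/245 50/7; 50/7 20]
step 1: y = z − H·x̄ = [-1173/245]
step 1: S = H·P̄·Hᵀ + R = [27107/245]
step 1: K = P̄·Hᵀ·S⁻¹ = [-741/27107; -9450/27107]
step 1: x' = x̄ + K·y = [-19023/27107, -47694/27107]
step 1: P' = (I − K·H)·P̄ = [164052/27107 165040/27107; 165040/27107 177640/27107]
step 2: x̄ = F·x = [-47694/27107, -9375/27107]
step 2: P̄ = F·P·Fᵀ + Q = [231854/27107 317480/27107; 317480/27107 772296/27107]
step 2: y = z − H·x̄ = [33636/27107]
step 2: S = H·P̄·Hᵀ + R = [3431138/27107]
step 2: K = P̄·Hᵀ·S⁻¹ = [-128439/1715569; -682224/1715569]
step 2: x' = x̄ + K·y = [-3177870/1715569, -1439877/1715569]
step 2: P' = (I − K·H)·P̄ = [13456612/1715569 13627864/1715569; 13627864/1715569 14537496/1715569]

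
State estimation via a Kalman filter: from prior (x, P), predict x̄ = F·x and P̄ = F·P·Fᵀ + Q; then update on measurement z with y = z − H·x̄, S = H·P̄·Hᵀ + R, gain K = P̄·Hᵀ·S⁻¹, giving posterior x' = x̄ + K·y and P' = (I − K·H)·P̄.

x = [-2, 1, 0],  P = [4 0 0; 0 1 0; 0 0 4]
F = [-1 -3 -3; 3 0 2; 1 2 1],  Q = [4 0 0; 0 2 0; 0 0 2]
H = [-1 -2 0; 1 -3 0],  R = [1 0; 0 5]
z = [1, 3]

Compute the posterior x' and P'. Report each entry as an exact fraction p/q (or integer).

x' = [1701/3685, -2958/3685, 1668/3685]
P' = [45679/40535 -11142/40535 -15558/40535; -11142/40535 9666/40535 4984/40535; -15558/40535 4984/40535 167746/40535]

x̄ = F·x = [-1, -6, 0]
P̄ = F·P·Fᵀ + Q = [53 -36 -22; -36 54 20; -22 20 14]
y = z − H·x̄ = [-12, -14]
S = H·P̄·Hᵀ + R = [126 235; 235 760]
K = P̄·Hᵀ·S⁻¹ = [-4679/8107 15821/40535; -1638/8107 -8028/40535; 1118/8107 -6102/40535]
x' = x̄ + K·y = [1701/3685, -2958/3685, 1668/3685]
P' = (I − K·H)·P̄ = [45679/40535 -11142/40535 -15558/40535; -11142/40535 9666/40535 4984/40535; -15558/40535 4984/40535 167746/40535]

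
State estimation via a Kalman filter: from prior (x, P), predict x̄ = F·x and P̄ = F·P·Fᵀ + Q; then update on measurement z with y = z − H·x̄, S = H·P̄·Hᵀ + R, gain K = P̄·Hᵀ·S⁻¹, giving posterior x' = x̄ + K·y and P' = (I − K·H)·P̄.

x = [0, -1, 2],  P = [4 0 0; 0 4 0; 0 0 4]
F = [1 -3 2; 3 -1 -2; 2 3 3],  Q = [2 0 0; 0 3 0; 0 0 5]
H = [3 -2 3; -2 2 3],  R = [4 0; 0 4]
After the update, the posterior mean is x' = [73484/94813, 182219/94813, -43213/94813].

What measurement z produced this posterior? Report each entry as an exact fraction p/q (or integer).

z = [-3, 1]

x̄ = F·x = [7, -3, 3]
P̄ = F·P·Fᵀ + Q = [58 8 -4; 8 59 -12; -4 -12 93]
S = H·P̄·Hᵀ + R = [1575 321; 321 1149]
K = P̄·Hᵀ·S⁻¹ = [11317/94813 -37211/284439; -28426/284439 24280/284439; 41656/284439 17823/94813]
x' − x̄ = [-590207/94813, 466658/94813, -327652/94813] = K·y
y = (KᵀK)⁻¹·Kᵀ·(x' − x̄) = [-39, 12]
z = y + H·x̄ = [-39, 12] + [36, -11] = [-3, 1]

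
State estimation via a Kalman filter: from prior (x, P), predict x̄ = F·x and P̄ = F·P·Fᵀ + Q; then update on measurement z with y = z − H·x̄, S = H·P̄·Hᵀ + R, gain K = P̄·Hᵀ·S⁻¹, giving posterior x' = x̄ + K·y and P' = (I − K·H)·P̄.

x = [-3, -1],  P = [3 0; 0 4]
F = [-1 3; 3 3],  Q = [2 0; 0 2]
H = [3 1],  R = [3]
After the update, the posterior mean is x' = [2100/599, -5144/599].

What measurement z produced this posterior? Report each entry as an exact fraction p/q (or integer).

x̄ = F·x = [0, -12]
P̄ = F·P·Fᵀ + Q = [41 27; 27 65]
S = H·P̄·Hᵀ + R = [599]
K = P̄·Hᵀ·S⁻¹ = [150/599; 146/599]
x' − x̄ = [2100/599, 2044/599] = K·y
y = (KᵀK)⁻¹·Kᵀ·(x' − x̄) = [14]
z = y + H·x̄ = [14] + [-12] = [2]

z = [2]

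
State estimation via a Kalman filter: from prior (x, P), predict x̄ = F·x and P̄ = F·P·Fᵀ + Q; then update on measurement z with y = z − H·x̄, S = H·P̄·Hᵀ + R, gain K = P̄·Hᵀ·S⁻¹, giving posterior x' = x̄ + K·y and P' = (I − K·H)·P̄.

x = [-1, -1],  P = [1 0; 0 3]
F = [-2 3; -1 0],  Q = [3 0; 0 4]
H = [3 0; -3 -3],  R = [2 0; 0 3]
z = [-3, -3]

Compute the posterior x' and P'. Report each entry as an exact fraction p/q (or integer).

x̄ = F·x = [-1, 1]
P̄ = F·P·Fᵀ + Q = [34 2; 2 5]
y = z − H·x̄ = [0, -3]
S = H·P̄·Hᵀ + R = [308 -324; -324 390]
K = P̄·Hᵀ·S⁻¹ = [399/1262 -9/631; -186/631 -377/1262]
x' = x̄ + K·y = [-604/631, 2393/1262]
P' = (I − K·H)·P̄ = [133/631 -124/631; -124/631 625/1262]

x' = [-604/631, 2393/1262]
P' = [133/631 -124/631; -124/631 625/1262]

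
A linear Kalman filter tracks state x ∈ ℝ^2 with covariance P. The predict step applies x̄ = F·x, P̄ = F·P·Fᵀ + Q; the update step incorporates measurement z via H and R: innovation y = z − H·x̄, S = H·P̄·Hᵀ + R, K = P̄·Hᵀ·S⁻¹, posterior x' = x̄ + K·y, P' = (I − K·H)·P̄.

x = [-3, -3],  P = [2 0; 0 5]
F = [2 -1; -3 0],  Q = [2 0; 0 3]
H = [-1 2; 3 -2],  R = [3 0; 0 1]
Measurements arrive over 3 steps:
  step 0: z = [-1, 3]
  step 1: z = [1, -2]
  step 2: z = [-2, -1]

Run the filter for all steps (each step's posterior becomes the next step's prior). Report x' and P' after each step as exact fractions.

step 0: x̄ = F·x = [-3, 9]
step 0: P̄ = F·P·Fᵀ + Q = [15 -12; -12 21]
step 0: y = z − H·x̄ = [-22, 30]
step 0: S = H·P̄·Hᵀ + R = [150 -225; -225 364]
step 0: K = P̄·Hᵀ·S⁻¹ = [443/1325 21/53; 702/1325 6/53]
step 0: x' = x̄ + K·y = [2029/1325, 981/1325]
step 0: P' = (I − K·H)·P̄ = [927/1325 1128/1325; 1128/1325 1617/1325]
step 1: x̄ = F·x = [3077/1325, -6087/1325]
step 1: P̄ = F·P·Fᵀ + Q = [3463/1325 -2178/1325; -2178/1325 12318/1325]
step 1: y = z − H·x̄ = [16576/1325, -4811/265]
step 1: S = H·P̄·Hᵀ + R = [65422/1325 -15417/265; -15417/265 4316/53]
step 1: K = P̄·Hᵀ·S⁻¹ = [221093/842971 273147/842971; 370182/842971 20946/842971]
step 1: x' = x̄ + K·y = [-235390/842971, 378201/842971]
step 1: P' = (I − K·H)·P̄ = [468213/842971 565746/842971; 565746/842971 838146/842971]
step 2: x̄ = F·x = [-848981/842971, 706170/842971]
step 2: P̄ = F·P·Fᵀ + Q = [2133956/842971 -1112040/842971; -1112040/842971 6742830/842971]
step 2: y = z − H·x̄ = [-3947263/842971, 3116312/842971]
step 2: S = H·P̄·Hᵀ + R = [36082349/842971 -42269508/842971; -42269508/842971 60364375/842971]
step 2: K = P̄·Hᵀ·S⁻¹ = [120460204/464283041 150696084/464283041; 201825060/464283041 11943780/464283041]
step 2: x' = x̄ + K·y = [-474559115/464283041, -511966950/464283041]
step 2: P' = (I − K·H)·P̄ = [256038348/464283041 308709480/464283041; 308709480/464283041 457092330/464283041]

step 0: x' = [2029/1325, 981/1325], P' = [927/1325 1128/1325; 1128/1325 1617/1325]
step 1: x' = [-235390/842971, 378201/842971], P' = [468213/842971 565746/842971; 565746/842971 838146/842971]
step 2: x' = [-474559115/464283041, -511966950/464283041], P' = [256038348/464283041 308709480/464283041; 308709480/464283041 457092330/464283041]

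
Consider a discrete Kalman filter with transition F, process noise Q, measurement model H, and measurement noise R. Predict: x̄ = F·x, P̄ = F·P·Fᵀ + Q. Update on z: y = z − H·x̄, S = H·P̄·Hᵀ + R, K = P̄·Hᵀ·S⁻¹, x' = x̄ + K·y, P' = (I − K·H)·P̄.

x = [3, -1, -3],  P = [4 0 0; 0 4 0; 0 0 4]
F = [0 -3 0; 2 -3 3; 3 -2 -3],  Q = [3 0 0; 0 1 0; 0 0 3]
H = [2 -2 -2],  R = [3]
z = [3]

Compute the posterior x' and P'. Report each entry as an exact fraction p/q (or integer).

x' = [-23/165, -962/99, 4054/495]
P' = [1949/55 824/33 1748/165; 824/33 5431/99 -2920/99; 1748/165 -2920/99 20081/495]

x̄ = F·x = [3, 0, 20]
P̄ = F·P·Fᵀ + Q = [39 36 24; 36 89 12; 24 12 91]
y = z − H·x̄ = [37]
S = H·P̄·Hᵀ + R = [495]
K = P̄·Hᵀ·S⁻¹ = [-14/165; -26/99; -158/495]
x' = x̄ + K·y = [-23/165, -962/99, 4054/495]
P' = (I − K·H)·P̄ = [1949/55 824/33 1748/165; 824/33 5431/99 -2920/99; 1748/165 -2920/99 20081/495]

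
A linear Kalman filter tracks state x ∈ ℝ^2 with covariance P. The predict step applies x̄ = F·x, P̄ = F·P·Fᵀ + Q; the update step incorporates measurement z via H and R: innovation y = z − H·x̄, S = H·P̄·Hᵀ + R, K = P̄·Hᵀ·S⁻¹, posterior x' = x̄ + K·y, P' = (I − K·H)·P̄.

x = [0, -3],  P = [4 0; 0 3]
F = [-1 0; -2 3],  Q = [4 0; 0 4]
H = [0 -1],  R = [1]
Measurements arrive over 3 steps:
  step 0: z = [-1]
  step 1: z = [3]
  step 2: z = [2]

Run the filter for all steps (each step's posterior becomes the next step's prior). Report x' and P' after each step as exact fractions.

step 0: x' = [5/3, 19/24], P' = [20/3 1/6; 1/6 47/48]
step 1: x' = [-4336/1847, -5443/1847], P' = [11796/1847 616/1847; 616/1847 1799/1847]
step 2: x' = [99880/32609, -134399/65218], P' = [210704/32609 10872/32609; 10872/32609 63371/65218]

step 0: x̄ = F·x = [0, -9]
step 0: P̄ = F·P·Fᵀ + Q = [8 8; 8 47]
step 0: y = z − H·x̄ = [-10]
step 0: S = H·P̄·Hᵀ + R = [48]
step 0: K = P̄·Hᵀ·S⁻¹ = [-1/6; -47/48]
step 0: x' = x̄ + K·y = [5/3, 19/24]
step 0: P' = (I − K·H)·P̄ = [20/3 1/6; 1/6 47/48]
step 1: x̄ = F·x = [-5/3, -23/24]
step 1: P̄ = F·P·Fᵀ + Q = [32/3 77/6; 77/6 1799/48]
step 1: y = z − H·x̄ = [49/24]
step 1: S = H·P̄·Hᵀ + R = [1847/48]
step 1: K = P̄·Hᵀ·S⁻¹ = [-616/1847; -1799/1847]
step 1: x' = x̄ + K·y = [-4336/1847, -5443/1847]
step 1: P' = (I − K·H)·P̄ = [11796/1847 616/1847; 616/1847 1799/1847]
step 2: x̄ = F·x = [4336/1847, -7657/1847]
step 2: P̄ = F·P·Fᵀ + Q = [19184/1847 21744/1847; 21744/1847 63371/1847]
step 2: y = z − H·x̄ = [-3963/1847]
step 2: S = H·P̄·Hᵀ + R = [65218/1847]
step 2: K = P̄·Hᵀ·S⁻¹ = [-10872/32609; -63371/65218]
step 2: x' = x̄ + K·y = [99880/32609, -134399/65218]
step 2: P' = (I − K·H)·P̄ = [210704/32609 10872/32609; 10872/32609 63371/65218]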